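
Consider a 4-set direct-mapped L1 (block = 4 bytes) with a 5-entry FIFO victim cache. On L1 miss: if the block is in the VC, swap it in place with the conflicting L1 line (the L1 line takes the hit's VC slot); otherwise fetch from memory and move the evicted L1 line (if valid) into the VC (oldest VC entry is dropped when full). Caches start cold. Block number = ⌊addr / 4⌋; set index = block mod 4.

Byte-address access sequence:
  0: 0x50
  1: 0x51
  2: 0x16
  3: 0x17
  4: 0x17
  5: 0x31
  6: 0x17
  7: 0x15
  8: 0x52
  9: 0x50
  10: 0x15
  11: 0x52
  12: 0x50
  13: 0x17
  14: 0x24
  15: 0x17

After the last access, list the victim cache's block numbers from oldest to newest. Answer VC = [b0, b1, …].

0: 0x50 (blk 20, set 0) → MISS  vc=[]
1: 0x51 (blk 20, set 0) → L1-HIT  vc=[]
2: 0x16 (blk 5, set 1) → MISS  vc=[]
3: 0x17 (blk 5, set 1) → L1-HIT  vc=[]
4: 0x17 (blk 5, set 1) → L1-HIT  vc=[]
5: 0x31 (blk 12, set 0) → MISS  vc=[20]
6: 0x17 (blk 5, set 1) → L1-HIT  vc=[20]
7: 0x15 (blk 5, set 1) → L1-HIT  vc=[20]
8: 0x52 (blk 20, set 0) → VC-HIT  vc=[12]
9: 0x50 (blk 20, set 0) → L1-HIT  vc=[12]
10: 0x15 (blk 5, set 1) → L1-HIT  vc=[12]
11: 0x52 (blk 20, set 0) → L1-HIT  vc=[12]
12: 0x50 (blk 20, set 0) → L1-HIT  vc=[12]
13: 0x17 (blk 5, set 1) → L1-HIT  vc=[12]
14: 0x24 (blk 9, set 1) → MISS  vc=[12, 5]
15: 0x17 (blk 5, set 1) → VC-HIT  vc=[12, 9]

VC = [12, 9]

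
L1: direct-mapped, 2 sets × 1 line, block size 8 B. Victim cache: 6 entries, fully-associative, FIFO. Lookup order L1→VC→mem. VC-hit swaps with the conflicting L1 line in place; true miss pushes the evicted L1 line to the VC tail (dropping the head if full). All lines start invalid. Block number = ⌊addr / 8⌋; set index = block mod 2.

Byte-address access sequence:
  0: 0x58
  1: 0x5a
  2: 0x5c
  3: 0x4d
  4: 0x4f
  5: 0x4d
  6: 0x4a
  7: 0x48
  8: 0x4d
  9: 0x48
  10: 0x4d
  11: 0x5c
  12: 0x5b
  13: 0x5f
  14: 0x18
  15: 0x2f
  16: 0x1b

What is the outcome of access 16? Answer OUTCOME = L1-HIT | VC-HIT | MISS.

OUTCOME = VC-HIT

#0 0x58→b11/s1 MISS; vc=[]
#1 0x5a→b11/s1 L1-HIT; vc=[]
#2 0x5c→b11/s1 L1-HIT; vc=[]
#3 0x4d→b9/s1 MISS; vc=[11]
#4 0x4f→b9/s1 L1-HIT; vc=[11]
#5 0x4d→b9/s1 L1-HIT; vc=[11]
#6 0x4a→b9/s1 L1-HIT; vc=[11]
#7 0x48→b9/s1 L1-HIT; vc=[11]
#8 0x4d→b9/s1 L1-HIT; vc=[11]
#9 0x48→b9/s1 L1-HIT; vc=[11]
#10 0x4d→b9/s1 L1-HIT; vc=[11]
#11 0x5c→b11/s1 VC-HIT; vc=[9]
#12 0x5b→b11/s1 L1-HIT; vc=[9]
#13 0x5f→b11/s1 L1-HIT; vc=[9]
#14 0x18→b3/s1 MISS; vc=[9,11]
#15 0x2f→b5/s1 MISS; vc=[9,11,3]
#16 0x1b→b3/s1 VC-HIT; vc=[9,11,5]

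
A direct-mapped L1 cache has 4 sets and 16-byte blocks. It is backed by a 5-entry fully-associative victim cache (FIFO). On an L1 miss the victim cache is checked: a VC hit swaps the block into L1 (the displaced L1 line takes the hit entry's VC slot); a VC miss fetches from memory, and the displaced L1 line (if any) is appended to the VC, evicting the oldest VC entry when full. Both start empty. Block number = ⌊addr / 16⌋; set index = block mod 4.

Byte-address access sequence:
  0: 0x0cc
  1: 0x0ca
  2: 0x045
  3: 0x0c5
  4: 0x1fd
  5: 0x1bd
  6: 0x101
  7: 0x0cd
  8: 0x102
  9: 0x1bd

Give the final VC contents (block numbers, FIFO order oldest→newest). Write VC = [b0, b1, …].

VC = [4, 31, 12]

  [0] addr=0xcc blk=12 s=0: MISS | VC []
  [1] addr=0xca blk=12 s=0: L1-HIT | VC []
  [2] addr=0x45 blk=4 s=0: MISS | VC [12]
  [3] addr=0xc5 blk=12 s=0: VC-HIT | VC [4]
  [4] addr=0x1fd blk=31 s=3: MISS | VC [4]
  [5] addr=0x1bd blk=27 s=3: MISS | VC [4, 31]
  [6] addr=0x101 blk=16 s=0: MISS | VC [4, 31, 12]
  [7] addr=0xcd blk=12 s=0: VC-HIT | VC [4, 31, 16]
  [8] addr=0x102 blk=16 s=0: VC-HIT | VC [4, 31, 12]
  [9] addr=0x1bd blk=27 s=3: L1-HIT | VC [4, 31, 12]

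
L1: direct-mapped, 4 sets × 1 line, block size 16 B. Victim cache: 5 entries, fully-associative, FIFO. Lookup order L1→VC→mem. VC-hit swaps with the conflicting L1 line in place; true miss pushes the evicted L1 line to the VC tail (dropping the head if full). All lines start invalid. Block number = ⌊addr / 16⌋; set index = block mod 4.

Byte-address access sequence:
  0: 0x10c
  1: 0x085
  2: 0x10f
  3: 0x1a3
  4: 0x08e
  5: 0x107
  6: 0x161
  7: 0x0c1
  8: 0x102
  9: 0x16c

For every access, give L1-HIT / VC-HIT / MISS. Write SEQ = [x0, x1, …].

0: 0x10c (blk 16, set 0) → MISS  vc=[]
1: 0x85 (blk 8, set 0) → MISS  vc=[16]
2: 0x10f (blk 16, set 0) → VC-HIT  vc=[8]
3: 0x1a3 (blk 26, set 2) → MISS  vc=[8]
4: 0x8e (blk 8, set 0) → VC-HIT  vc=[16]
5: 0x107 (blk 16, set 0) → VC-HIT  vc=[8]
6: 0x161 (blk 22, set 2) → MISS  vc=[8, 26]
7: 0xc1 (blk 12, set 0) → MISS  vc=[8, 26, 16]
8: 0x102 (blk 16, set 0) → VC-HIT  vc=[8, 26, 12]
9: 0x16c (blk 22, set 2) → L1-HIT  vc=[8, 26, 12]

SEQ = [MISS, MISS, VC-HIT, MISS, VC-HIT, VC-HIT, MISS, MISS, VC-HIT, L1-HIT]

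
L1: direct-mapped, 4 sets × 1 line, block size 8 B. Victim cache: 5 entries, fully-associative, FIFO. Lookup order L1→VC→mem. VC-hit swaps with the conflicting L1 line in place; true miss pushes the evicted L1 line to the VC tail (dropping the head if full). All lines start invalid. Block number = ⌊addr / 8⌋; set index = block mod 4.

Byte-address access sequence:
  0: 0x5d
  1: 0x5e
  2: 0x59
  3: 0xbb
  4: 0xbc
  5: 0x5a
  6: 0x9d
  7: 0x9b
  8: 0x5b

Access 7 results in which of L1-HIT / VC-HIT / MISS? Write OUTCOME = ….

0: 0x5d (blk 11, set 3) → MISS  vc=[]
1: 0x5e (blk 11, set 3) → L1-HIT  vc=[]
2: 0x59 (blk 11, set 3) → L1-HIT  vc=[]
3: 0xbb (blk 23, set 3) → MISS  vc=[11]
4: 0xbc (blk 23, set 3) → L1-HIT  vc=[11]
5: 0x5a (blk 11, set 3) → VC-HIT  vc=[23]
6: 0x9d (blk 19, set 3) → MISS  vc=[23, 11]
7: 0x9b (blk 19, set 3) → L1-HIT  vc=[23, 11]
8: 0x5b (blk 11, set 3) → VC-HIT  vc=[23, 19]

OUTCOME = L1-HIT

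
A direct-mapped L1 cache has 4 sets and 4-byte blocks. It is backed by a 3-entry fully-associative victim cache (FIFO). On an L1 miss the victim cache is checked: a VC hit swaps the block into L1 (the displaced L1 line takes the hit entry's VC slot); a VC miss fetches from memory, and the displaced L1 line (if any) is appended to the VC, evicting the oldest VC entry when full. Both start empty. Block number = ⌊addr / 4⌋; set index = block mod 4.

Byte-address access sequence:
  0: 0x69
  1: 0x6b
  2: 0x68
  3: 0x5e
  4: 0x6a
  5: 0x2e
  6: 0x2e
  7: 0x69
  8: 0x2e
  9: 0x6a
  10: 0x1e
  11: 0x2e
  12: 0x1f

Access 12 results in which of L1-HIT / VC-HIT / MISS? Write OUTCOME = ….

#0 0x69→b26/s2 MISS; vc=[]
#1 0x6b→b26/s2 L1-HIT; vc=[]
#2 0x68→b26/s2 L1-HIT; vc=[]
#3 0x5e→b23/s3 MISS; vc=[]
#4 0x6a→b26/s2 L1-HIT; vc=[]
#5 0x2e→b11/s3 MISS; vc=[23]
#6 0x2e→b11/s3 L1-HIT; vc=[23]
#7 0x69→b26/s2 L1-HIT; vc=[23]
#8 0x2e→b11/s3 L1-HIT; vc=[23]
#9 0x6a→b26/s2 L1-HIT; vc=[23]
#10 0x1e→b7/s3 MISS; vc=[23,11]
#11 0x2e→b11/s3 VC-HIT; vc=[23,7]
#12 0x1f→b7/s3 VC-HIT; vc=[23,11]

OUTCOME = VC-HIT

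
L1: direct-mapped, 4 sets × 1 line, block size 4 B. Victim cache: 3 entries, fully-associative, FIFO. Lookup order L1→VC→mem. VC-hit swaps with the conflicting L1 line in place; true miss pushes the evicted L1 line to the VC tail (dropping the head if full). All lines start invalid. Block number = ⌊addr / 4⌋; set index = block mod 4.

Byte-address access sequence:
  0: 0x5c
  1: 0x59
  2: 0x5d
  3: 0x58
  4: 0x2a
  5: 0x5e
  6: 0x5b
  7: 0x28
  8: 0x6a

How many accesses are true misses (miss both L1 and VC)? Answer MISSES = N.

MISSES = 4

  [0] addr=0x5c blk=23 s=3: MISS | VC []
  [1] addr=0x59 blk=22 s=2: MISS | VC []
  [2] addr=0x5d blk=23 s=3: L1-HIT | VC []
  [3] addr=0x58 blk=22 s=2: L1-HIT | VC []
  [4] addr=0x2a blk=10 s=2: MISS | VC [22]
  [5] addr=0x5e blk=23 s=3: L1-HIT | VC [22]
  [6] addr=0x5b blk=22 s=2: VC-HIT | VC [10]
  [7] addr=0x28 blk=10 s=2: VC-HIT | VC [22]
  [8] addr=0x6a blk=26 s=2: MISS | VC [22, 10]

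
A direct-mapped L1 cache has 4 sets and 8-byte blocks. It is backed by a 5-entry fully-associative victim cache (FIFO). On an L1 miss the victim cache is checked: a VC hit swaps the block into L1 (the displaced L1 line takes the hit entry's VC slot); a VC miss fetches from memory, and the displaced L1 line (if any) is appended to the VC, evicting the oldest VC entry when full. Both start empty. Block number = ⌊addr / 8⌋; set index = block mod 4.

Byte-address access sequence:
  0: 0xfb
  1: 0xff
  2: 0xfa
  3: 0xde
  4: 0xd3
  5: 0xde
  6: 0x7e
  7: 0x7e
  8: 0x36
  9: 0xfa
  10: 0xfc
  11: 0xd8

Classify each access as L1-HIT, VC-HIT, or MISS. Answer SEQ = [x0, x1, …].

  [0] addr=0xfb blk=31 s=3: MISS | VC []
  [1] addr=0xff blk=31 s=3: L1-HIT | VC []
  [2] addr=0xfa blk=31 s=3: L1-HIT | VC []
  [3] addr=0xde blk=27 s=3: MISS | VC [31]
  [4] addr=0xd3 blk=26 s=2: MISS | VC [31]
  [5] addr=0xde blk=27 s=3: L1-HIT | VC [31]
  [6] addr=0x7e blk=15 s=3: MISS | VC [31, 27]
  [7] addr=0x7e blk=15 s=3: L1-HIT | VC [31, 27]
  [8] addr=0x36 blk=6 s=2: MISS | VC [31, 27, 26]
  [9] addr=0xfa blk=31 s=3: VC-HIT | VC [15, 27, 26]
  [10] addr=0xfc blk=31 s=3: L1-HIT | VC [15, 27, 26]
  [11] addr=0xd8 blk=27 s=3: VC-HIT | VC [15, 31, 26]

SEQ = [MISS, L1-HIT, L1-HIT, MISS, MISS, L1-HIT, MISS, L1-HIT, MISS, VC-HIT, L1-HIT, VC-HIT]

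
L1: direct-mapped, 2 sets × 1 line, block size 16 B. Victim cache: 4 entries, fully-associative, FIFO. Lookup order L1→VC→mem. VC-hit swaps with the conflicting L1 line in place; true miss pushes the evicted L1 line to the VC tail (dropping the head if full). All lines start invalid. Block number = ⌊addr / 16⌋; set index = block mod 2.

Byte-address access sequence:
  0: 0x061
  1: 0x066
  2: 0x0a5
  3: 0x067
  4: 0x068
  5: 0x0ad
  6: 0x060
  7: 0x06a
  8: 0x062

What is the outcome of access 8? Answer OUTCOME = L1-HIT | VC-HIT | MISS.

OUTCOME = L1-HIT

  [0] addr=0x61 blk=6 s=0: MISS | VC []
  [1] addr=0x66 blk=6 s=0: L1-HIT | VC []
  [2] addr=0xa5 blk=10 s=0: MISS | VC [6]
  [3] addr=0x67 blk=6 s=0: VC-HIT | VC [10]
  [4] addr=0x68 blk=6 s=0: L1-HIT | VC [10]
  [5] addr=0xad blk=10 s=0: VC-HIT | VC [6]
  [6] addr=0x60 blk=6 s=0: VC-HIT | VC [10]
  [7] addr=0x6a blk=6 s=0: L1-HIT | VC [10]
  [8] addr=0x62 blk=6 s=0: L1-HIT | VC [10]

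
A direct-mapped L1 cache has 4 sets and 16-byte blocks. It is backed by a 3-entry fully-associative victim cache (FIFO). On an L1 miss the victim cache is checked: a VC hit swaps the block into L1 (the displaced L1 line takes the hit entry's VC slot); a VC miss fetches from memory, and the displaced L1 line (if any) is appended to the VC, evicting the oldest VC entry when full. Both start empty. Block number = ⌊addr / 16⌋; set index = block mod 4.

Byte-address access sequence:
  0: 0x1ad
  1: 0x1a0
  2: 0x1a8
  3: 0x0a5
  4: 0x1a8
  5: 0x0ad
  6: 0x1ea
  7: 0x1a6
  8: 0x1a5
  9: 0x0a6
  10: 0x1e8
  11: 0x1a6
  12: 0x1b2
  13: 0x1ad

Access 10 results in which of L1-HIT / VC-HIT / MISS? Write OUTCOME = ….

OUTCOME = VC-HIT

0: 0x1ad (blk 26, set 2) → MISS  vc=[]
1: 0x1a0 (blk 26, set 2) → L1-HIT  vc=[]
2: 0x1a8 (blk 26, set 2) → L1-HIT  vc=[]
3: 0xa5 (blk 10, set 2) → MISS  vc=[26]
4: 0x1a8 (blk 26, set 2) → VC-HIT  vc=[10]
5: 0xad (blk 10, set 2) → VC-HIT  vc=[26]
6: 0x1ea (blk 30, set 2) → MISS  vc=[26, 10]
7: 0x1a6 (blk 26, set 2) → VC-HIT  vc=[30, 10]
8: 0x1a5 (blk 26, set 2) → L1-HIT  vc=[30, 10]
9: 0xa6 (blk 10, set 2) → VC-HIT  vc=[30, 26]
10: 0x1e8 (blk 30, set 2) → VC-HIT  vc=[10, 26]
11: 0x1a6 (blk 26, set 2) → VC-HIT  vc=[10, 30]
12: 0x1b2 (blk 27, set 3) → MISS  vc=[10, 30]
13: 0x1ad (blk 26, set 2) → L1-HIT  vc=[10, 30]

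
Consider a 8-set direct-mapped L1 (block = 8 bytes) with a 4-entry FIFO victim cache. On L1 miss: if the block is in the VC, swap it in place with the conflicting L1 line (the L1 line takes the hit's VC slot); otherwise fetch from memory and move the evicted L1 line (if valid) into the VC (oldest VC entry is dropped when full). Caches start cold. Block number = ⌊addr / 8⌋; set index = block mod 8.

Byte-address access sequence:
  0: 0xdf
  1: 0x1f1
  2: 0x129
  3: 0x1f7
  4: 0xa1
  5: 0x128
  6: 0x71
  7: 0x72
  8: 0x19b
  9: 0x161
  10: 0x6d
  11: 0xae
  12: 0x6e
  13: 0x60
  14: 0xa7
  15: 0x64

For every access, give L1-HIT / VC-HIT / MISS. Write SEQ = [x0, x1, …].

SEQ = [MISS, MISS, MISS, L1-HIT, MISS, L1-HIT, MISS, L1-HIT, MISS, MISS, MISS, MISS, VC-HIT, MISS, VC-HIT, VC-HIT]

0: 0xdf (blk 27, set 3) → MISS  vc=[]
1: 0x1f1 (blk 62, set 6) → MISS  vc=[]
2: 0x129 (blk 37, set 5) → MISS  vc=[]
3: 0x1f7 (blk 62, set 6) → L1-HIT  vc=[]
4: 0xa1 (blk 20, set 4) → MISS  vc=[]
5: 0x128 (blk 37, set 5) → L1-HIT  vc=[]
6: 0x71 (blk 14, set 6) → MISS  vc=[62]
7: 0x72 (blk 14, set 6) → L1-HIT  vc=[62]
8: 0x19b (blk 51, set 3) → MISS  vc=[62, 27]
9: 0x161 (blk 44, set 4) → MISS  vc=[62, 27, 20]
10: 0x6d (blk 13, set 5) → MISS  vc=[62, 27, 20, 37]
11: 0xae (blk 21, set 5) → MISS  vc=[27, 20, 37, 13]
12: 0x6e (blk 13, set 5) → VC-HIT  vc=[27, 20, 37, 21]
13: 0x60 (blk 12, set 4) → MISS  vc=[20, 37, 21, 44]
14: 0xa7 (blk 20, set 4) → VC-HIT  vc=[12, 37, 21, 44]
15: 0x64 (blk 12, set 4) → VC-HIT  vc=[20, 37, 21, 44]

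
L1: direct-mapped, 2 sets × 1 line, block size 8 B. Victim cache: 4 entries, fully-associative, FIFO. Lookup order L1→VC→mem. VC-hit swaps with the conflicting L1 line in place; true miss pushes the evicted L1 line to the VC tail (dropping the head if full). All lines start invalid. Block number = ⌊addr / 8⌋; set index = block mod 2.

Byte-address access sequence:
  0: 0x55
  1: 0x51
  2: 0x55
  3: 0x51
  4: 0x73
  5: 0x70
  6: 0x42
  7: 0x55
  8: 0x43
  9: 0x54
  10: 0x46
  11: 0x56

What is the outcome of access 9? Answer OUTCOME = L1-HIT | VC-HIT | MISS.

0: 0x55 (blk 10, set 0) → MISS  vc=[]
1: 0x51 (blk 10, set 0) → L1-HIT  vc=[]
2: 0x55 (blk 10, set 0) → L1-HIT  vc=[]
3: 0x51 (blk 10, set 0) → L1-HIT  vc=[]
4: 0x73 (blk 14, set 0) → MISS  vc=[10]
5: 0x70 (blk 14, set 0) → L1-HIT  vc=[10]
6: 0x42 (blk 8, set 0) → MISS  vc=[10, 14]
7: 0x55 (blk 10, set 0) → VC-HIT  vc=[8, 14]
8: 0x43 (blk 8, set 0) → VC-HIT  vc=[10, 14]
9: 0x54 (blk 10, set 0) → VC-HIT  vc=[8, 14]
10: 0x46 (blk 8, set 0) → VC-HIT  vc=[10, 14]
11: 0x56 (blk 10, set 0) → VC-HIT  vc=[8, 14]

OUTCOME = VC-HIT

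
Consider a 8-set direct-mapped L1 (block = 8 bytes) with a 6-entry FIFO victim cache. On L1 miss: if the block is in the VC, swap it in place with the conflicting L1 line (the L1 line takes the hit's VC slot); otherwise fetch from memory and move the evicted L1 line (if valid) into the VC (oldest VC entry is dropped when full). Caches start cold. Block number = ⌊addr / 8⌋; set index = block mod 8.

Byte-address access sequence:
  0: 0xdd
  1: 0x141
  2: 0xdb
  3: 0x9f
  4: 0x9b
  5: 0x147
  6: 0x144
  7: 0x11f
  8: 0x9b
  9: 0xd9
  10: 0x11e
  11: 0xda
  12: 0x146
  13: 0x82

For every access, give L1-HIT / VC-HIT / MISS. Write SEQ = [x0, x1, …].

0: 0xdd (blk 27, set 3) → MISS  vc=[]
1: 0x141 (blk 40, set 0) → MISS  vc=[]
2: 0xdb (blk 27, set 3) → L1-HIT  vc=[]
3: 0x9f (blk 19, set 3) → MISS  vc=[27]
4: 0x9b (blk 19, set 3) → L1-HIT  vc=[27]
5: 0x147 (blk 40, set 0) → L1-HIT  vc=[27]
6: 0x144 (blk 40, set 0) → L1-HIT  vc=[27]
7: 0x11f (blk 35, set 3) → MISS  vc=[27, 19]
8: 0x9b (blk 19, set 3) → VC-HIT  vc=[27, 35]
9: 0xd9 (blk 27, set 3) → VC-HIT  vc=[19, 35]
10: 0x11e (blk 35, set 3) → VC-HIT  vc=[19, 27]
11: 0xda (blk 27, set 3) → VC-HIT  vc=[19, 35]
12: 0x146 (blk 40, set 0) → L1-HIT  vc=[19, 35]
13: 0x82 (blk 16, set 0) → MISS  vc=[19, 35, 40]

SEQ = [MISS, MISS, L1-HIT, MISS, L1-HIT, L1-HIT, L1-HIT, MISS, VC-HIT, VC-HIT, VC-HIT, VC-HIT, L1-HIT, MISS]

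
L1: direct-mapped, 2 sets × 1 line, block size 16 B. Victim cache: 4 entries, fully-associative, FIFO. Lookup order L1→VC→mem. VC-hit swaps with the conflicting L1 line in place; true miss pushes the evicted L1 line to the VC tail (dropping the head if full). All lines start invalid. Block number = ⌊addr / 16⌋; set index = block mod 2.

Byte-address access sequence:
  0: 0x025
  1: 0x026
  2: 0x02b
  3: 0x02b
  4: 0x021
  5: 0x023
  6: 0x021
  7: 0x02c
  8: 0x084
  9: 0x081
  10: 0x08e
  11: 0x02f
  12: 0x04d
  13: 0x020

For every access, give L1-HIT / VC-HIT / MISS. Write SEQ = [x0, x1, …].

SEQ = [MISS, L1-HIT, L1-HIT, L1-HIT, L1-HIT, L1-HIT, L1-HIT, L1-HIT, MISS, L1-HIT, L1-HIT, VC-HIT, MISS, VC-HIT]

  [0] addr=0x25 blk=2 s=0: MISS | VC []
  [1] addr=0x26 blk=2 s=0: L1-HIT | VC []
  [2] addr=0x2b blk=2 s=0: L1-HIT | VC []
  [3] addr=0x2b blk=2 s=0: L1-HIT | VC []
  [4] addr=0x21 blk=2 s=0: L1-HIT | VC []
  [5] addr=0x23 blk=2 s=0: L1-HIT | VC []
  [6] addr=0x21 blk=2 s=0: L1-HIT | VC []
  [7] addr=0x2c blk=2 s=0: L1-HIT | VC []
  [8] addr=0x84 blk=8 s=0: MISS | VC [2]
  [9] addr=0x81 blk=8 s=0: L1-HIT | VC [2]
  [10] addr=0x8e blk=8 s=0: L1-HIT | VC [2]
  [11] addr=0x2f blk=2 s=0: VC-HIT | VC [8]
  [12] addr=0x4d blk=4 s=0: MISS | VC [8, 2]
  [13] addr=0x20 blk=2 s=0: VC-HIT | VC [8, 4]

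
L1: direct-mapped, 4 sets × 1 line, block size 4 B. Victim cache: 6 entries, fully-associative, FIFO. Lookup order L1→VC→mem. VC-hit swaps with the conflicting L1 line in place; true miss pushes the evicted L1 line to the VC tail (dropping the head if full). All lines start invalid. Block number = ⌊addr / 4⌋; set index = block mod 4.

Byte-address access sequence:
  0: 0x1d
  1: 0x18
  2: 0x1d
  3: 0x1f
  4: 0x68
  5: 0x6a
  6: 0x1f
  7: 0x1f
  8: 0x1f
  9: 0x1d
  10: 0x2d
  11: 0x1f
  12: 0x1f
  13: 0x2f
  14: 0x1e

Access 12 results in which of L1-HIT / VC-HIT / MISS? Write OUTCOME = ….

  [0] addr=0x1d blk=7 s=3: MISS | VC []
  [1] addr=0x18 blk=6 s=2: MISS | VC []
  [2] addr=0x1d blk=7 s=3: L1-HIT | VC []
  [3] addr=0x1f blk=7 s=3: L1-HIT | VC []
  [4] addr=0x68 blk=26 s=2: MISS | VC [6]
  [5] addr=0x6a blk=26 s=2: L1-HIT | VC [6]
  [6] addr=0x1f blk=7 s=3: L1-HIT | VC [6]
  [7] addr=0x1f blk=7 s=3: L1-HIT | VC [6]
  [8] addr=0x1f blk=7 s=3: L1-HIT | VC [6]
  [9] addr=0x1d blk=7 s=3: L1-HIT | VC [6]
  [10] addr=0x2d blk=11 s=3: MISS | VC [6, 7]
  [11] addr=0x1f blk=7 s=3: VC-HIT | VC [6, 11]
  [12] addr=0x1f blk=7 s=3: L1-HIT | VC [6, 11]
  [13] addr=0x2f blk=11 s=3: VC-HIT | VC [6, 7]
  [14] addr=0x1e blk=7 s=3: VC-HIT | VC [6, 11]

OUTCOME = L1-HIT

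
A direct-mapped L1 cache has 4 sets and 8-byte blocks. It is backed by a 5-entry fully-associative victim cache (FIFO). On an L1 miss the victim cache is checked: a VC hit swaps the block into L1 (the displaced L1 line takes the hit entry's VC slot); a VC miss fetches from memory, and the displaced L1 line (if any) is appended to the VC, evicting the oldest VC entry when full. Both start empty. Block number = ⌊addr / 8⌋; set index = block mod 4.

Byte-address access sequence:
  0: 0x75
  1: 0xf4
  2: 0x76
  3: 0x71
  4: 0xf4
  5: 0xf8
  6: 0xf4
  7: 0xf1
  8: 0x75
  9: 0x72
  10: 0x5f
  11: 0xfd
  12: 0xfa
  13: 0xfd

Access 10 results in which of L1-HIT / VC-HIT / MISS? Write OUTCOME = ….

  [0] addr=0x75 blk=14 s=2: MISS | VC []
  [1] addr=0xf4 blk=30 s=2: MISS | VC [14]
  [2] addr=0x76 blk=14 s=2: VC-HIT | VC [30]
  [3] addr=0x71 blk=14 s=2: L1-HIT | VC [30]
  [4] addr=0xf4 blk=30 s=2: VC-HIT | VC [14]
  [5] addr=0xf8 blk=31 s=3: MISS | VC [14]
  [6] addr=0xf4 blk=30 s=2: L1-HIT | VC [14]
  [7] addr=0xf1 blk=30 s=2: L1-HIT | VC [14]
  [8] addr=0x75 blk=14 s=2: VC-HIT | VC [30]
  [9] addr=0x72 blk=14 s=2: L1-HIT | VC [30]
  [10] addr=0x5f blk=11 s=3: MISS | VC [30, 31]
  [11] addr=0xfd blk=31 s=3: VC-HIT | VC [30, 11]
  [12] addr=0xfa blk=31 s=3: L1-HIT | VC [30, 11]
  [13] addr=0xfd blk=31 s=3: L1-HIT | VC [30, 11]

OUTCOME = MISS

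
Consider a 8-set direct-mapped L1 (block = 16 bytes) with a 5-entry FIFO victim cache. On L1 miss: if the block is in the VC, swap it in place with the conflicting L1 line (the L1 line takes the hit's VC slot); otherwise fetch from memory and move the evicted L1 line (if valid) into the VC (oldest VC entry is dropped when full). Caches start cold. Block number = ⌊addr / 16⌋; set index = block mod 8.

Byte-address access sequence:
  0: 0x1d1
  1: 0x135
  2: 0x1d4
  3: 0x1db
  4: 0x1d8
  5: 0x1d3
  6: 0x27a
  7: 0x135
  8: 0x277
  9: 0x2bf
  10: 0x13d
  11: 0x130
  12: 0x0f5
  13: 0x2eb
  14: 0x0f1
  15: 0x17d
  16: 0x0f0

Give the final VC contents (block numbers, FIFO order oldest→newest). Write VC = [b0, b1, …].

#0 0x1d1→b29/s5 MISS; vc=[]
#1 0x135→b19/s3 MISS; vc=[]
#2 0x1d4→b29/s5 L1-HIT; vc=[]
#3 0x1db→b29/s5 L1-HIT; vc=[]
#4 0x1d8→b29/s5 L1-HIT; vc=[]
#5 0x1d3→b29/s5 L1-HIT; vc=[]
#6 0x27a→b39/s7 MISS; vc=[]
#7 0x135→b19/s3 L1-HIT; vc=[]
#8 0x277→b39/s7 L1-HIT; vc=[]
#9 0x2bf→b43/s3 MISS; vc=[19]
#10 0x13d→b19/s3 VC-HIT; vc=[43]
#11 0x130→b19/s3 L1-HIT; vc=[43]
#12 0xf5→b15/s7 MISS; vc=[43,39]
#13 0x2eb→b46/s6 MISS; vc=[43,39]
#14 0xf1→b15/s7 L1-HIT; vc=[43,39]
#15 0x17d→b23/s7 MISS; vc=[43,39,15]
#16 0xf0→b15/s7 VC-HIT; vc=[43,39,23]

VC = [43, 39, 23]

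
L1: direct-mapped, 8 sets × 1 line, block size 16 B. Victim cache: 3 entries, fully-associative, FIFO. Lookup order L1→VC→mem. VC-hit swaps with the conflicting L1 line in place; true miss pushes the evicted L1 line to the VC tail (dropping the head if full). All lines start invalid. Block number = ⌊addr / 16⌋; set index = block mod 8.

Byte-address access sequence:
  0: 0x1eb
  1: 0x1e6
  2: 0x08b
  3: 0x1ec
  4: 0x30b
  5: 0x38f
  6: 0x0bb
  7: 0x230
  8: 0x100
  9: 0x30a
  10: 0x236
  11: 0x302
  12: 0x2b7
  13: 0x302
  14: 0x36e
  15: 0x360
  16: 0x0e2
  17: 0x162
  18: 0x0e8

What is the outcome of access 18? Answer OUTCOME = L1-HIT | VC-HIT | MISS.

#0 0x1eb→b30/s6 MISS; vc=[]
#1 0x1e6→b30/s6 L1-HIT; vc=[]
#2 0x8b→b8/s0 MISS; vc=[]
#3 0x1ec→b30/s6 L1-HIT; vc=[]
#4 0x30b→b48/s0 MISS; vc=[8]
#5 0x38f→b56/s0 MISS; vc=[8,48]
#6 0xbb→b11/s3 MISS; vc=[8,48]
#7 0x230→b35/s3 MISS; vc=[8,48,11]
#8 0x100→b16/s0 MISS; vc=[48,11,56]
#9 0x30a→b48/s0 VC-HIT; vc=[16,11,56]
#10 0x236→b35/s3 L1-HIT; vc=[16,11,56]
#11 0x302→b48/s0 L1-HIT; vc=[16,11,56]
#12 0x2b7→b43/s3 MISS; vc=[11,56,35]
#13 0x302→b48/s0 L1-HIT; vc=[11,56,35]
#14 0x36e→b54/s6 MISS; vc=[56,35,30]
#15 0x360→b54/s6 L1-HIT; vc=[56,35,30]
#16 0xe2→b14/s6 MISS; vc=[35,30,54]
#17 0x162→b22/s6 MISS; vc=[30,54,14]
#18 0xe8→b14/s6 VC-HIT; vc=[30,54,22]

OUTCOME = VC-HIT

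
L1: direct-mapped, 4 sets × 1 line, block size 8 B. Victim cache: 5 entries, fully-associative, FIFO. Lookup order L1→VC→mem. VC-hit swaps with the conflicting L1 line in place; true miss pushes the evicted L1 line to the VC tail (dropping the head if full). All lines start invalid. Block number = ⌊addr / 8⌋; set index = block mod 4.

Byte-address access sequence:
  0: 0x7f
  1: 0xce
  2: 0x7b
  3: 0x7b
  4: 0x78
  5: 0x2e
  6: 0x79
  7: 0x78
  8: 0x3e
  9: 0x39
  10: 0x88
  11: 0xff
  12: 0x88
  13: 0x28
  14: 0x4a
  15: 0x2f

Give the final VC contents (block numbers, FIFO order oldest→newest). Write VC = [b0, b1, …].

  [0] addr=0x7f blk=15 s=3: MISS | VC []
  [1] addr=0xce blk=25 s=1: MISS | VC []
  [2] addr=0x7b blk=15 s=3: L1-HIT | VC []
  [3] addr=0x7b blk=15 s=3: L1-HIT | VC []
  [4] addr=0x78 blk=15 s=3: L1-HIT | VC []
  [5] addr=0x2e blk=5 s=1: MISS | VC [25]
  [6] addr=0x79 blk=15 s=3: L1-HIT | VC [25]
  [7] addr=0x78 blk=15 s=3: L1-HIT | VC [25]
  [8] addr=0x3e blk=7 s=3: MISS | VC [25, 15]
  [9] addr=0x39 blk=7 s=3: L1-HIT | VC [25, 15]
  [10] addr=0x88 blk=17 s=1: MISS | VC [25, 15, 5]
  [11] addr=0xff blk=31 s=3: MISS | VC [25, 15, 5, 7]
  [12] addr=0x88 blk=17 s=1: L1-HIT | VC [25, 15, 5, 7]
  [13] addr=0x28 blk=5 s=1: VC-HIT | VC [25, 15, 17, 7]
  [14] addr=0x4a blk=9 s=1: MISS | VC [25, 15, 17, 7, 5]
  [15] addr=0x2f blk=5 s=1: VC-HIT | VC [25, 15, 17, 7, 9]

VC = [25, 15, 17, 7, 9]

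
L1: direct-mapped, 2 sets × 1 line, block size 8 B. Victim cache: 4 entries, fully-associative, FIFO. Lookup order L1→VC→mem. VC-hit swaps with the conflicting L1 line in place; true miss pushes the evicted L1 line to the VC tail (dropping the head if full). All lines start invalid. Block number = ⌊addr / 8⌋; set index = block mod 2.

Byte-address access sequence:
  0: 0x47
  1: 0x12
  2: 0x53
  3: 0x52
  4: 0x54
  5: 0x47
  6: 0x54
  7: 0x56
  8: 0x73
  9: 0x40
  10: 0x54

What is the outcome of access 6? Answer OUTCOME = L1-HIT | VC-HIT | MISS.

0: 0x47 (blk 8, set 0) → MISS  vc=[]
1: 0x12 (blk 2, set 0) → MISS  vc=[8]
2: 0x53 (blk 10, set 0) → MISS  vc=[8, 2]
3: 0x52 (blk 10, set 0) → L1-HIT  vc=[8, 2]
4: 0x54 (blk 10, set 0) → L1-HIT  vc=[8, 2]
5: 0x47 (blk 8, set 0) → VC-HIT  vc=[10, 2]
6: 0x54 (blk 10, set 0) → VC-HIT  vc=[8, 2]
7: 0x56 (blk 10, set 0) → L1-HIT  vc=[8, 2]
8: 0x73 (blk 14, set 0) → MISS  vc=[8, 2, 10]
9: 0x40 (blk 8, set 0) → VC-HIT  vc=[14, 2, 10]
10: 0x54 (blk 10, set 0) → VC-HIT  vc=[14, 2, 8]

OUTCOME = VC-HIT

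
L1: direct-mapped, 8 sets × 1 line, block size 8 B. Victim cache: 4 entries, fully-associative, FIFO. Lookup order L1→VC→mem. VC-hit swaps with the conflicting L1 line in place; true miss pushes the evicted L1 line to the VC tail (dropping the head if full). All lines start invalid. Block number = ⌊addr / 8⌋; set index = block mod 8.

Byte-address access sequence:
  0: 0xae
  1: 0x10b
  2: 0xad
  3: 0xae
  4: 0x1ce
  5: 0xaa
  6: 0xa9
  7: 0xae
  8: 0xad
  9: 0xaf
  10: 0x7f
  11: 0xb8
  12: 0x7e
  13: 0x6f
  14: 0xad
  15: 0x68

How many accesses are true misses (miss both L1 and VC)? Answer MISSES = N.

0: 0xae (blk 21, set 5) → MISS  vc=[]
1: 0x10b (blk 33, set 1) → MISS  vc=[]
2: 0xad (blk 21, set 5) → L1-HIT  vc=[]
3: 0xae (blk 21, set 5) → L1-HIT  vc=[]
4: 0x1ce (blk 57, set 1) → MISS  vc=[33]
5: 0xaa (blk 21, set 5) → L1-HIT  vc=[33]
6: 0xa9 (blk 21, set 5) → L1-HIT  vc=[33]
7: 0xae (blk 21, set 5) → L1-HIT  vc=[33]
8: 0xad (blk 21, set 5) → L1-HIT  vc=[33]
9: 0xaf (blk 21, set 5) → L1-HIT  vc=[33]
10: 0x7f (blk 15, set 7) → MISS  vc=[33]
11: 0xb8 (blk 23, set 7) → MISS  vc=[33, 15]
12: 0x7e (blk 15, set 7) → VC-HIT  vc=[33, 23]
13: 0x6f (blk 13, set 5) → MISS  vc=[33, 23, 21]
14: 0xad (blk 21, set 5) → VC-HIT  vc=[33, 23, 13]
15: 0x68 (blk 13, set 5) → VC-HIT  vc=[33, 23, 21]

MISSES = 6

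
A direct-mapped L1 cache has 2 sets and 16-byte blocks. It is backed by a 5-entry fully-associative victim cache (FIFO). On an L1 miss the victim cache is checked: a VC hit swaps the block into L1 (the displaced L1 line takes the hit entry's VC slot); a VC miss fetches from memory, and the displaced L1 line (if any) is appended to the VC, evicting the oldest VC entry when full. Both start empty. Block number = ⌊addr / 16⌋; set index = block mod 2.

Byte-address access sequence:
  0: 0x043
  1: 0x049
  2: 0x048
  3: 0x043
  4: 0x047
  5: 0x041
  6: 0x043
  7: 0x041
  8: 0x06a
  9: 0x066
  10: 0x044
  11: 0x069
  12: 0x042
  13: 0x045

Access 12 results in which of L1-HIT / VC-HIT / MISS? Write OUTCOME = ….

OUTCOME = VC-HIT

#0 0x43→b4/s0 MISS; vc=[]
#1 0x49→b4/s0 L1-HIT; vc=[]
#2 0x48→b4/s0 L1-HIT; vc=[]
#3 0x43→b4/s0 L1-HIT; vc=[]
#4 0x47→b4/s0 L1-HIT; vc=[]
#5 0x41→b4/s0 L1-HIT; vc=[]
#6 0x43→b4/s0 L1-HIT; vc=[]
#7 0x41→b4/s0 L1-HIT; vc=[]
#8 0x6a→b6/s0 MISS; vc=[4]
#9 0x66→b6/s0 L1-HIT; vc=[4]
#10 0x44→b4/s0 VC-HIT; vc=[6]
#11 0x69→b6/s0 VC-HIT; vc=[4]
#12 0x42→b4/s0 VC-HIT; vc=[6]
#13 0x45→b4/s0 L1-HIT; vc=[6]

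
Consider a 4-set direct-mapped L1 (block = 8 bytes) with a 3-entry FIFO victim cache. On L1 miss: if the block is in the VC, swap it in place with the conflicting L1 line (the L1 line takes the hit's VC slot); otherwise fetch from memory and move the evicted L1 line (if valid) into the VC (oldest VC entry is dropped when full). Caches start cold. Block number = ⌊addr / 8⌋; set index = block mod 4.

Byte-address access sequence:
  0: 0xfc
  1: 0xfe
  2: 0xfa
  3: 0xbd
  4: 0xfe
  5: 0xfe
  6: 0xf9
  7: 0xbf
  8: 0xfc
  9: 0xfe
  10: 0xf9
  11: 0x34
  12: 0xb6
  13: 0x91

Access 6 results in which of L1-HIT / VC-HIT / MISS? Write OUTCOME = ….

0: 0xfc (blk 31, set 3) → MISS  vc=[]
1: 0xfe (blk 31, set 3) → L1-HIT  vc=[]
2: 0xfa (blk 31, set 3) → L1-HIT  vc=[]
3: 0xbd (blk 23, set 3) → MISS  vc=[31]
4: 0xfe (blk 31, set 3) → VC-HIT  vc=[23]
5: 0xfe (blk 31, set 3) → L1-HIT  vc=[23]
6: 0xf9 (blk 31, set 3) → L1-HIT  vc=[23]
7: 0xbf (blk 23, set 3) → VC-HIT  vc=[31]
8: 0xfc (blk 31, set 3) → VC-HIT  vc=[23]
9: 0xfe (blk 31, set 3) → L1-HIT  vc=[23]
10: 0xf9 (blk 31, set 3) → L1-HIT  vc=[23]
11: 0x34 (blk 6, set 2) → MISS  vc=[23]
12: 0xb6 (blk 22, set 2) → MISS  vc=[23, 6]
13: 0x91 (blk 18, set 2) → MISS  vc=[23, 6, 22]

OUTCOME = L1-HIT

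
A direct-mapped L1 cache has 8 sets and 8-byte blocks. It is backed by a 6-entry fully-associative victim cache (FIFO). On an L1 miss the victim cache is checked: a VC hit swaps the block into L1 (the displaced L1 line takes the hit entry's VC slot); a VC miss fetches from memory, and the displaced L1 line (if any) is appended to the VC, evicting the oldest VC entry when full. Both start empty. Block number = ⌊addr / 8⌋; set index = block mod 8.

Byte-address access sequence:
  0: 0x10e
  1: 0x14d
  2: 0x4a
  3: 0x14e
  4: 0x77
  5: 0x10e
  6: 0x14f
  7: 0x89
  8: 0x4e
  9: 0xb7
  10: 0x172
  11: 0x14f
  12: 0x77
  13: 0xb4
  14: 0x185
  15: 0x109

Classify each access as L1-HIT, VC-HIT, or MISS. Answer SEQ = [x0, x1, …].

SEQ = [MISS, MISS, MISS, VC-HIT, MISS, VC-HIT, VC-HIT, MISS, VC-HIT, MISS, MISS, VC-HIT, VC-HIT, VC-HIT, MISS, VC-HIT]

#0 0x10e→b33/s1 MISS; vc=[]
#1 0x14d→b41/s1 MISS; vc=[33]
#2 0x4a→b9/s1 MISS; vc=[33,41]
#3 0x14e→b41/s1 VC-HIT; vc=[33,9]
#4 0x77→b14/s6 MISS; vc=[33,9]
#5 0x10e→b33/s1 VC-HIT; vc=[41,9]
#6 0x14f→b41/s1 VC-HIT; vc=[33,9]
#7 0x89→b17/s1 MISS; vc=[33,9,41]
#8 0x4e→b9/s1 VC-HIT; vc=[33,17,41]
#9 0xb7→b22/s6 MISS; vc=[33,17,41,14]
#10 0x172→b46/s6 MISS; vc=[33,17,41,14,22]
#11 0x14f→b41/s1 VC-HIT; vc=[33,17,9,14,22]
#12 0x77→b14/s6 VC-HIT; vc=[33,17,9,46,22]
#13 0xb4→b22/s6 VC-HIT; vc=[33,17,9,46,14]
#14 0x185→b48/s0 MISS; vc=[33,17,9,46,14]
#15 0x109→b33/s1 VC-HIT; vc=[41,17,9,46,14]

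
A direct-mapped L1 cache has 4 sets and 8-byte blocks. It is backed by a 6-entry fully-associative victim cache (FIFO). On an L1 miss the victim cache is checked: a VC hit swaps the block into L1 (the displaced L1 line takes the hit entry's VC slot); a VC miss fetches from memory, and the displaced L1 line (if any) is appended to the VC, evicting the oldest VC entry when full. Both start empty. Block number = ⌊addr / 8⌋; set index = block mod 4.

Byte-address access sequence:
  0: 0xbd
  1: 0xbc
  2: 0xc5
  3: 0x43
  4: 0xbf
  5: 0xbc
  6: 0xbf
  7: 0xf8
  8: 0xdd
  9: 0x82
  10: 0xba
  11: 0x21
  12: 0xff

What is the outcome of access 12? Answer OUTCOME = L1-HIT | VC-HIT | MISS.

OUTCOME = VC-HIT

  [0] addr=0xbd blk=23 s=3: MISS | VC []
  [1] addr=0xbc blk=23 s=3: L1-HIT | VC []
  [2] addr=0xc5 blk=24 s=0: MISS | VC []
  [3] addr=0x43 blk=8 s=0: MISS | VC [24]
  [4] addr=0xbf blk=23 s=3: L1-HIT | VC [24]
  [5] addr=0xbc blk=23 s=3: L1-HIT | VC [24]
  [6] addr=0xbf blk=23 s=3: L1-HIT | VC [24]
  [7] addr=0xf8 blk=31 s=3: MISS | VC [24, 23]
  [8] addr=0xdd blk=27 s=3: MISS | VC [24, 23, 31]
  [9] addr=0x82 blk=16 s=0: MISS | VC [24, 23, 31, 8]
  [10] addr=0xba blk=23 s=3: VC-HIT | VC [24, 27, 31, 8]
  [11] addr=0x21 blk=4 s=0: MISS | VC [24, 27, 31, 8, 16]
  [12] addr=0xff blk=31 s=3: VC-HIT | VC [24, 27, 23, 8, 16]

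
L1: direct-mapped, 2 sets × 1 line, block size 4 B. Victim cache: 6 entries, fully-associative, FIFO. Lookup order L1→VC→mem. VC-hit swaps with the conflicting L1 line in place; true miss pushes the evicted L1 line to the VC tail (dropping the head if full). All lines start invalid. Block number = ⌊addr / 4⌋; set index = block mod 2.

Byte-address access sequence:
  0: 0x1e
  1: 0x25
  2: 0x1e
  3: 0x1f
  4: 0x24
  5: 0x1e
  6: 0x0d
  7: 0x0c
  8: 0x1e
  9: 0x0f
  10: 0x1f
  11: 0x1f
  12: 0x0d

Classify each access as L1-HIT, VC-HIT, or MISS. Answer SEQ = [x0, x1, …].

0: 0x1e (blk 7, set 1) → MISS  vc=[]
1: 0x25 (blk 9, set 1) → MISS  vc=[7]
2: 0x1e (blk 7, set 1) → VC-HIT  vc=[9]
3: 0x1f (blk 7, set 1) → L1-HIT  vc=[9]
4: 0x24 (blk 9, set 1) → VC-HIT  vc=[7]
5: 0x1e (blk 7, set 1) → VC-HIT  vc=[9]
6: 0xd (blk 3, set 1) → MISS  vc=[9, 7]
7: 0xc (blk 3, set 1) → L1-HIT  vc=[9, 7]
8: 0x1e (blk 7, set 1) → VC-HIT  vc=[9, 3]
9: 0xf (blk 3, set 1) → VC-HIT  vc=[9, 7]
10: 0x1f (blk 7, set 1) → VC-HIT  vc=[9, 3]
11: 0x1f (blk 7, set 1) → L1-HIT  vc=[9, 3]
12: 0xd (blk 3, set 1) → VC-HIT  vc=[9, 7]

SEQ = [MISS, MISS, VC-HIT, L1-HIT, VC-HIT, VC-HIT, MISS, L1-HIT, VC-HIT, VC-HIT, VC-HIT, L1-HIT, VC-HIT]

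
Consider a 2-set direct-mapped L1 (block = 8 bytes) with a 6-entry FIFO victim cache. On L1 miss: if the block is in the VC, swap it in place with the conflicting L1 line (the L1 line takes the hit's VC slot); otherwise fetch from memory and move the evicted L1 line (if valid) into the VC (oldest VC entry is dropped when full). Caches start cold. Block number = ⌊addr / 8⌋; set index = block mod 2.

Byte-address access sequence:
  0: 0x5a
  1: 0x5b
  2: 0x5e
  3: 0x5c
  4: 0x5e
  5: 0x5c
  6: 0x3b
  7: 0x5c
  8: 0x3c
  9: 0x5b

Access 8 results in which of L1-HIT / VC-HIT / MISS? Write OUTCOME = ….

OUTCOME = VC-HIT

  [0] addr=0x5a blk=11 s=1: MISS | VC []
  [1] addr=0x5b blk=11 s=1: L1-HIT | VC []
  [2] addr=0x5e blk=11 s=1: L1-HIT | VC []
  [3] addr=0x5c blk=11 s=1: L1-HIT | VC []
  [4] addr=0x5e blk=11 s=1: L1-HIT | VC []
  [5] addr=0x5c blk=11 s=1: L1-HIT | VC []
  [6] addr=0x3b blk=7 s=1: MISS | VC [11]
  [7] addr=0x5c blk=11 s=1: VC-HIT | VC [7]
  [8] addr=0x3c blk=7 s=1: VC-HIT | VC [11]
  [9] addr=0x5b blk=11 s=1: VC-HIT | VC [7]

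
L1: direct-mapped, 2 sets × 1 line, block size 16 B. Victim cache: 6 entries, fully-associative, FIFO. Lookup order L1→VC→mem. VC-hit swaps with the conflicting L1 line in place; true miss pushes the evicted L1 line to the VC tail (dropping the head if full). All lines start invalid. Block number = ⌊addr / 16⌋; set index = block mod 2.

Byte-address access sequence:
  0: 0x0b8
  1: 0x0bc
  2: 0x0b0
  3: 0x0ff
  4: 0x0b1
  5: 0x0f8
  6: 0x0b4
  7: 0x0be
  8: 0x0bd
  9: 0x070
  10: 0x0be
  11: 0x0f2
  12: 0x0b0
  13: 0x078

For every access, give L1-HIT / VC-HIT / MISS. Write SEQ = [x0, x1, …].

SEQ = [MISS, L1-HIT, L1-HIT, MISS, VC-HIT, VC-HIT, VC-HIT, L1-HIT, L1-HIT, MISS, VC-HIT, VC-HIT, VC-HIT, VC-HIT]

0: 0xb8 (blk 11, set 1) → MISS  vc=[]
1: 0xbc (blk 11, set 1) → L1-HIT  vc=[]
2: 0xb0 (blk 11, set 1) → L1-HIT  vc=[]
3: 0xff (blk 15, set 1) → MISS  vc=[11]
4: 0xb1 (blk 11, set 1) → VC-HIT  vc=[15]
5: 0xf8 (blk 15, set 1) → VC-HIT  vc=[11]
6: 0xb4 (blk 11, set 1) → VC-HIT  vc=[15]
7: 0xbe (blk 11, set 1) → L1-HIT  vc=[15]
8: 0xbd (blk 11, set 1) → L1-HIT  vc=[15]
9: 0x70 (blk 7, set 1) → MISS  vc=[15, 11]
10: 0xbe (blk 11, set 1) → VC-HIT  vc=[15, 7]
11: 0xf2 (blk 15, set 1) → VC-HIT  vc=[11, 7]
12: 0xb0 (blk 11, set 1) → VC-HIT  vc=[15, 7]
13: 0x78 (blk 7, set 1) → VC-HIT  vc=[15, 11]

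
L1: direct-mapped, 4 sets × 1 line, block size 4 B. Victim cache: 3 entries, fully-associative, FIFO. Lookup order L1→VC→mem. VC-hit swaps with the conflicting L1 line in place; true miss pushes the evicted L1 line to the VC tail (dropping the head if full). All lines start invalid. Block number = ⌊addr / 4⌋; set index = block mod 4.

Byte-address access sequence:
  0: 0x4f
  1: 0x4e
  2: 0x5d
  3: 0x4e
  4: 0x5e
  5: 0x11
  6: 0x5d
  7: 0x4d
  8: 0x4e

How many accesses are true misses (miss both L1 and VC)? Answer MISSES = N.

0: 0x4f (blk 19, set 3) → MISS  vc=[]
1: 0x4e (blk 19, set 3) → L1-HIT  vc=[]
2: 0x5d (blk 23, set 3) → MISS  vc=[19]
3: 0x4e (blk 19, set 3) → VC-HIT  vc=[23]
4: 0x5e (blk 23, set 3) → VC-HIT  vc=[19]
5: 0x11 (blk 4, set 0) → MISS  vc=[19]
6: 0x5d (blk 23, set 3) → L1-HIT  vc=[19]
7: 0x4d (blk 19, set 3) → VC-HIT  vc=[23]
8: 0x4e (blk 19, set 3) → L1-HIT  vc=[23]

MISSES = 3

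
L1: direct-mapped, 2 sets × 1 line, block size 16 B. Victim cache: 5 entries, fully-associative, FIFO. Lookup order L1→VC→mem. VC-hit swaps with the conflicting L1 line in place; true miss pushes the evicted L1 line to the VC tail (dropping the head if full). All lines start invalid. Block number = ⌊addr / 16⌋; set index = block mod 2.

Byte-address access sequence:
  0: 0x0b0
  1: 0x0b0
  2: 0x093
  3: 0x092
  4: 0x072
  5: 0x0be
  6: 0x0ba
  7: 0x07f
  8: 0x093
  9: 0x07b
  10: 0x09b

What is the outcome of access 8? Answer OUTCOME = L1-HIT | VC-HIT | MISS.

OUTCOME = VC-HIT

0: 0xb0 (blk 11, set 1) → MISS  vc=[]
1: 0xb0 (blk 11, set 1) → L1-HIT  vc=[]
2: 0x93 (blk 9, set 1) → MISS  vc=[11]
3: 0x92 (blk 9, set 1) → L1-HIT  vc=[11]
4: 0x72 (blk 7, set 1) → MISS  vc=[11, 9]
5: 0xbe (blk 11, set 1) → VC-HIT  vc=[7, 9]
6: 0xba (blk 11, set 1) → L1-HIT  vc=[7, 9]
7: 0x7f (blk 7, set 1) → VC-HIT  vc=[11, 9]
8: 0x93 (blk 9, set 1) → VC-HIT  vc=[11, 7]
9: 0x7b (blk 7, set 1) → VC-HIT  vc=[11, 9]
10: 0x9b (blk 9, set 1) → VC-HIT  vc=[11, 7]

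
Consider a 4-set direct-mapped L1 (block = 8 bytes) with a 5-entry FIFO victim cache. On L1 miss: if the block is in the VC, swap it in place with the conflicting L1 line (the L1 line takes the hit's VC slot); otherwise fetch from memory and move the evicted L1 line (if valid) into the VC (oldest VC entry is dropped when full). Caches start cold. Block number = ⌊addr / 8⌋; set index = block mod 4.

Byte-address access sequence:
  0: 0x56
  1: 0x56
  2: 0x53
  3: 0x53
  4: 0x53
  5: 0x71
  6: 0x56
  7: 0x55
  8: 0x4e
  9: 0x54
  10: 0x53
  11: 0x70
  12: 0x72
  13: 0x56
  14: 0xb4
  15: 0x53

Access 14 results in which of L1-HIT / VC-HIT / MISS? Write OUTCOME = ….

OUTCOME = MISS

#0 0x56→b10/s2 MISS; vc=[]
#1 0x56→b10/s2 L1-HIT; vc=[]
#2 0x53→b10/s2 L1-HIT; vc=[]
#3 0x53→b10/s2 L1-HIT; vc=[]
#4 0x53→b10/s2 L1-HIT; vc=[]
#5 0x71→b14/s2 MISS; vc=[10]
#6 0x56→b10/s2 VC-HIT; vc=[14]
#7 0x55→b10/s2 L1-HIT; vc=[14]
#8 0x4e→b9/s1 MISS; vc=[14]
#9 0x54→b10/s2 L1-HIT; vc=[14]
#10 0x53→b10/s2 L1-HIT; vc=[14]
#11 0x70→b14/s2 VC-HIT; vc=[10]
#12 0x72→b14/s2 L1-HIT; vc=[10]
#13 0x56→b10/s2 VC-HIT; vc=[14]
#14 0xb4→b22/s2 MISS; vc=[14,10]
#15 0x53→b10/s2 VC-HIT; vc=[14,22]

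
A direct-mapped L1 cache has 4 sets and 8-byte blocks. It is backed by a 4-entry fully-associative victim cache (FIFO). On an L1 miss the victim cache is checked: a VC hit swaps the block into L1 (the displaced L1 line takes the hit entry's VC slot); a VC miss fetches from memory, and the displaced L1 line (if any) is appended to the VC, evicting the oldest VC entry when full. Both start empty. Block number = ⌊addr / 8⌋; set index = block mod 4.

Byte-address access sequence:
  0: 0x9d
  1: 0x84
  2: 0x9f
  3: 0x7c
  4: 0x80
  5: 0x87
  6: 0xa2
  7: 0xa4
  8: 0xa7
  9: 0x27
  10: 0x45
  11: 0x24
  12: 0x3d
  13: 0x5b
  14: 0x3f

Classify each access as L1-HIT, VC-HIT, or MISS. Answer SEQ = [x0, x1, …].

SEQ = [MISS, MISS, L1-HIT, MISS, L1-HIT, L1-HIT, MISS, L1-HIT, L1-HIT, MISS, MISS, VC-HIT, MISS, MISS, VC-HIT]

0: 0x9d (blk 19, set 3) → MISS  vc=[]
1: 0x84 (blk 16, set 0) → MISS  vc=[]
2: 0x9f (blk 19, set 3) → L1-HIT  vc=[]
3: 0x7c (blk 15, set 3) → MISS  vc=[19]
4: 0x80 (blk 16, set 0) → L1-HIT  vc=[19]
5: 0x87 (blk 16, set 0) → L1-HIT  vc=[19]
6: 0xa2 (blk 20, set 0) → MISS  vc=[19, 16]
7: 0xa4 (blk 20, set 0) → L1-HIT  vc=[19, 16]
8: 0xa7 (blk 20, set 0) → L1-HIT  vc=[19, 16]
9: 0x27 (blk 4, set 0) → MISS  vc=[19, 16, 20]
10: 0x45 (blk 8, set 0) → MISS  vc=[19, 16, 20, 4]
11: 0x24 (blk 4, set 0) → VC-HIT  vc=[19, 16, 20, 8]
12: 0x3d (blk 7, set 3) → MISS  vc=[16, 20, 8, 15]
13: 0x5b (blk 11, set 3) → MISS  vc=[20, 8, 15, 7]
14: 0x3f (blk 7, set 3) → VC-HIT  vc=[20, 8, 15, 11]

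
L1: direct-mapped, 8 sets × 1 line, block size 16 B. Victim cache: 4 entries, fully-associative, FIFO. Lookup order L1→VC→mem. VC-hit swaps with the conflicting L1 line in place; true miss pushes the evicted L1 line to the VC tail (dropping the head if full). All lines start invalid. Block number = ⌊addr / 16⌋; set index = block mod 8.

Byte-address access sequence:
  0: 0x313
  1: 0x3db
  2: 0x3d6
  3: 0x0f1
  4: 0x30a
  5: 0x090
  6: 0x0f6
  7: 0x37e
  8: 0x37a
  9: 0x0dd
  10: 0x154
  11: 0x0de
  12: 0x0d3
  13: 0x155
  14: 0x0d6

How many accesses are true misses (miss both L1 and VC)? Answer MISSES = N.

#0 0x313→b49/s1 MISS; vc=[]
#1 0x3db→b61/s5 MISS; vc=[]
#2 0x3d6→b61/s5 L1-HIT; vc=[]
#3 0xf1→b15/s7 MISS; vc=[]
#4 0x30a→b48/s0 MISS; vc=[]
#5 0x90→b9/s1 MISS; vc=[49]
#6 0xf6→b15/s7 L1-HIT; vc=[49]
#7 0x37e→b55/s7 MISS; vc=[49,15]
#8 0x37a→b55/s7 L1-HIT; vc=[49,15]
#9 0xdd→b13/s5 MISS; vc=[49,15,61]
#10 0x154→b21/s5 MISS; vc=[49,15,61,13]
#11 0xde→b13/s5 VC-HIT; vc=[49,15,61,21]
#12 0xd3→b13/s5 L1-HIT; vc=[49,15,61,21]
#13 0x155→b21/s5 VC-HIT; vc=[49,15,61,13]
#14 0xd6→b13/s5 VC-HIT; vc=[49,15,61,21]

MISSES = 8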